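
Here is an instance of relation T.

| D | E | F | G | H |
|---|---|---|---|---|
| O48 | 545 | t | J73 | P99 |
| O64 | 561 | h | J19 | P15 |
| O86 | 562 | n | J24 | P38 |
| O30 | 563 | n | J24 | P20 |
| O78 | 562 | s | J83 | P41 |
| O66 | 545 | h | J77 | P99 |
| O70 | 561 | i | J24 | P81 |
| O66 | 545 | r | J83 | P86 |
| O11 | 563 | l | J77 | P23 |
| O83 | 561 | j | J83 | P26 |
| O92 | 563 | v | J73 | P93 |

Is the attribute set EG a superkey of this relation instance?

All 11 rows have distinct EG values, so EG → (all attributes) holds and EG is a superkey.

Yes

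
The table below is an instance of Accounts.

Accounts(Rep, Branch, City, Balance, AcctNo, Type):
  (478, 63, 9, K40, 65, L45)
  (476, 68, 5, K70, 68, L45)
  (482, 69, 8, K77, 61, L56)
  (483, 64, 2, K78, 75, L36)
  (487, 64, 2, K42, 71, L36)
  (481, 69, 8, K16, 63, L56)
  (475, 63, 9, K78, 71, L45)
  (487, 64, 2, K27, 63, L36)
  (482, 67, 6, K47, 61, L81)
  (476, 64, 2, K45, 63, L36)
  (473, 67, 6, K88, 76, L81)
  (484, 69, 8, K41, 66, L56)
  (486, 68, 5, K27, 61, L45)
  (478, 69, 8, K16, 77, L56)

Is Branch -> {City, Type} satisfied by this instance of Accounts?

Yes

Branch=63: 2 rows → {City,Type} = (9, L45), (9, L45) ✓
Branch=68: 2 rows → {City,Type} = (5, L45), (5, L45) ✓
Branch=69: 4 rows → {City,Type} = (8, L56), (8, L56), (8, L56), (8, L56) ✓
Branch=64: 4 rows → {City,Type} = (2, L36), (2, L36), (2, L36), (2, L36) ✓
Branch=67: 2 rows → {City,Type} = (6, L81), (6, L81) ✓
Every Branch value is associated with a single {City, Type} value, so Branch -> {City, Type} holds.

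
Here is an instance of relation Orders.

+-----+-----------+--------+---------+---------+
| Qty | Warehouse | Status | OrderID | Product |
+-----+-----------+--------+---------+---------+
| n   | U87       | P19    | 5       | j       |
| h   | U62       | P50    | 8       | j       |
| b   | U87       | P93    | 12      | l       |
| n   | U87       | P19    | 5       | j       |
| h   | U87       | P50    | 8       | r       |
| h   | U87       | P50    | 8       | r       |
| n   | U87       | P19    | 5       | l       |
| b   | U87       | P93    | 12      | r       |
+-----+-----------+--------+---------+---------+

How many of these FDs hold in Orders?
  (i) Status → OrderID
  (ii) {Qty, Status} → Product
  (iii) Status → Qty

(i) Status → OrderID: every LHS value maps to a single RHS value — holds.
(ii) {Qty, Status} → Product: (Qty=n, Status=P19): 3 rows → Product takes values {j, l} — violation; (Qty=h, Status=P50): 3 rows → Product takes values {j, r} — violation; (Qty=b, Status=P93): 2 rows → Product takes values {l, r} — violation — fails.
(iii) Status → Qty: every LHS value maps to a single RHS value — holds.
2 of the 3 dependencies hold.

2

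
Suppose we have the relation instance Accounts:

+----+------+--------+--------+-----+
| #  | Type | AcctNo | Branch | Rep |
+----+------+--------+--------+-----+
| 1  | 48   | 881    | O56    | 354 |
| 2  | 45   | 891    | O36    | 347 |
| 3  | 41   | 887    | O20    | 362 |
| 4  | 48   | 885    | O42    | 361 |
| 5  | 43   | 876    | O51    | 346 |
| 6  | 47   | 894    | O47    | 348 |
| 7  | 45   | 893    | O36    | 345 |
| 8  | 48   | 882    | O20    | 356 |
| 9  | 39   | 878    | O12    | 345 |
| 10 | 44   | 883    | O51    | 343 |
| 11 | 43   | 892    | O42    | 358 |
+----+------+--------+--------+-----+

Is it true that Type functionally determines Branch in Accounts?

Type=48: rows 1, 4, 8 → Branch takes values {O56, O42, O20} — violation
Type=45: rows 2, 7 → Branch = O36, O36 ✓
Type=41: row 3 → Branch = O20 ✓
Type=43: rows 5, 11 → Branch takes values {O51, O42} — violation
Type=47: row 6 → Branch = O47 ✓
Type=39: row 9 → Branch = O12 ✓
Type=44: row 10 → Branch = O51 ✓
Two rows agree on Type but differ on Branch, so Type -> Branch does not hold.

No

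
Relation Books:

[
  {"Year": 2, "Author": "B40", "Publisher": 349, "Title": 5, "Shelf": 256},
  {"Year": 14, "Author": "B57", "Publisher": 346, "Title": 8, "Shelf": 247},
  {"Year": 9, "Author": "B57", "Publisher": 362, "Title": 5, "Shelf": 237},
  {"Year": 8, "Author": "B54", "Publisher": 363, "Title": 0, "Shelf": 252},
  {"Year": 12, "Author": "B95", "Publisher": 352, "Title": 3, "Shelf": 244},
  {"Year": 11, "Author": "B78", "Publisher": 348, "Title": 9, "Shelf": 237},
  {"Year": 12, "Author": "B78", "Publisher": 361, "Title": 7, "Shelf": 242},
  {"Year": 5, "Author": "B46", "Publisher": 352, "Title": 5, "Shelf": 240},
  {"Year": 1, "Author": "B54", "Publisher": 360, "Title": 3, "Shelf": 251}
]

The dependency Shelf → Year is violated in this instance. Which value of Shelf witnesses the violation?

Shelf=256: 1 row → Year = 2 ✓
Shelf=247: 1 row → Year = 14 ✓
Shelf=237: 2 rows → Year takes values {9, 11} — violation
Shelf=252: 1 row → Year = 8 ✓
Shelf=244: 1 row → Year = 12 ✓
Shelf=242: 1 row → Year = 12 ✓
Shelf=240: 1 row → Year = 5 ✓
Shelf=251: 1 row → Year = 1 ✓
The only Shelf value with inconsistent Year is Shelf=237.

237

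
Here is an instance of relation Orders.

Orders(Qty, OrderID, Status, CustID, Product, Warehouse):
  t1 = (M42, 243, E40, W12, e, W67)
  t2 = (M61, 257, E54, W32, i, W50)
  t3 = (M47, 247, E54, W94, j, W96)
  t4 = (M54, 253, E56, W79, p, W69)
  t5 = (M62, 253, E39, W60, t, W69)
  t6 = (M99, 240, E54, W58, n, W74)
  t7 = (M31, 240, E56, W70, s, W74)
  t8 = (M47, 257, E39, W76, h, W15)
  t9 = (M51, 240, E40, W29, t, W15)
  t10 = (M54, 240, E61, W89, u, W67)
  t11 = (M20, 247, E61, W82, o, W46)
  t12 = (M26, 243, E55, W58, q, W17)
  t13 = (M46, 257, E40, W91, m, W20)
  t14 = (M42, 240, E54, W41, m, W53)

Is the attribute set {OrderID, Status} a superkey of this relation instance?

Rows 6 and 14 have the same {OrderID, Status} value (OrderID=240, Status=E54) but are distinct tuples, so {OrderID, Status} does not determine every attribute — not a superkey.

No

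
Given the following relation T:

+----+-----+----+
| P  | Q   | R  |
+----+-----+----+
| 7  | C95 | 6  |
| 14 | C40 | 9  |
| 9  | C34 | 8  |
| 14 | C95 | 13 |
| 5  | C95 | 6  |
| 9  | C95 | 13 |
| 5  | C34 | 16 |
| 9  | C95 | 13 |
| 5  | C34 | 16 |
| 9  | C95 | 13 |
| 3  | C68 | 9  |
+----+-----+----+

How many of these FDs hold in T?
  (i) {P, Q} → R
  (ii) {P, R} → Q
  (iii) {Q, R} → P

(i) {P, Q} → R: every LHS value maps to a single RHS value — holds.
(ii) {P, R} → Q: every LHS value maps to a single RHS value — holds.
(iii) {Q, R} → P: (Q=C95, R=6): 2 rows → P takes values {7, 5} — violation; (Q=C95, R=13): 4 rows → P takes values {14, 9} — violation — fails.
2 of the 3 dependencies hold.

2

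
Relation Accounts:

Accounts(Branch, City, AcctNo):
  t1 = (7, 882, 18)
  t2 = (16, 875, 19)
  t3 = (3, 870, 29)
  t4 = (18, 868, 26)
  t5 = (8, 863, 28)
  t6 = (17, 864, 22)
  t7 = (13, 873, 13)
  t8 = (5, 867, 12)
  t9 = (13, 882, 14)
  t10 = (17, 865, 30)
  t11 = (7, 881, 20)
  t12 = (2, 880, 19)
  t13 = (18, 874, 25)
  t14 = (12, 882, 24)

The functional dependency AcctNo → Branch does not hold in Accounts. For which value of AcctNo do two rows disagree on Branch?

19

AcctNo=18: row 1 → Branch = 7 ✓
AcctNo=19: rows 2, 12 → Branch takes values {16, 2} — violation
AcctNo=29: row 3 → Branch = 3 ✓
AcctNo=26: row 4 → Branch = 18 ✓
AcctNo=28: row 5 → Branch = 8 ✓
AcctNo=22: row 6 → Branch = 17 ✓
AcctNo=13: row 7 → Branch = 13 ✓
AcctNo=12: row 8 → Branch = 5 ✓
AcctNo=14: row 9 → Branch = 13 ✓
AcctNo=30: row 10 → Branch = 17 ✓
AcctNo=20: row 11 → Branch = 7 ✓
AcctNo=25: row 13 → Branch = 18 ✓
AcctNo=24: row 14 → Branch = 12 ✓
The only AcctNo value with inconsistent Branch is AcctNo=19.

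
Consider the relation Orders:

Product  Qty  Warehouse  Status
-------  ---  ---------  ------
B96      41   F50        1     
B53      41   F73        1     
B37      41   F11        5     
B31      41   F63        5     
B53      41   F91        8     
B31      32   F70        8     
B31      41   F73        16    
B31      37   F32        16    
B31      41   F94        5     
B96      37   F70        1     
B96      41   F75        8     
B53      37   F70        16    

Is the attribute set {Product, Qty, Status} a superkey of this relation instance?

Two distinct rows share (Product=B31, Qty=41, Status=5), so {Product, Qty, Status} does not determine every attribute — not a superkey.

No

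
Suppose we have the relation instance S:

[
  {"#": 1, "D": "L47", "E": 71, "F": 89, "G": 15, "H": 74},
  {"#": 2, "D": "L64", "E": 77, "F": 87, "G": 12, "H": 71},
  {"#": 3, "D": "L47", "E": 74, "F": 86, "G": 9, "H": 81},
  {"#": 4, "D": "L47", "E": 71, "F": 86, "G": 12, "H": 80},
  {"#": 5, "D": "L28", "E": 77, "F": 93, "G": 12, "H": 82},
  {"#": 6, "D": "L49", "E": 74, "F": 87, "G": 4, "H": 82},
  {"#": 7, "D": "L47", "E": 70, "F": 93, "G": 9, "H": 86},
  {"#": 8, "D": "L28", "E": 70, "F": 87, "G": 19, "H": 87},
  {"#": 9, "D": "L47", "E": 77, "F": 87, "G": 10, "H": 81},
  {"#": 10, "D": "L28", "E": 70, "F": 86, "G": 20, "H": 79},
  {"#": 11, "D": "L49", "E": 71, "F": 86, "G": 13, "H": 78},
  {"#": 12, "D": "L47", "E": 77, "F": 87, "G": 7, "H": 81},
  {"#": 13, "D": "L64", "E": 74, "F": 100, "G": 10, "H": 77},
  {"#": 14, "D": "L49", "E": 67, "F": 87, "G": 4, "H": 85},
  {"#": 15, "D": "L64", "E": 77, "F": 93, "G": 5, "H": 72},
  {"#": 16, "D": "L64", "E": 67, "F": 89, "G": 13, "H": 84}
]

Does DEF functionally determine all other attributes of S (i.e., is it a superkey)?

Rows 9 and 12 have the same DEF value (D=L47, E=77, F=87) but are distinct tuples, so DEF does not determine every attribute — not a superkey.

No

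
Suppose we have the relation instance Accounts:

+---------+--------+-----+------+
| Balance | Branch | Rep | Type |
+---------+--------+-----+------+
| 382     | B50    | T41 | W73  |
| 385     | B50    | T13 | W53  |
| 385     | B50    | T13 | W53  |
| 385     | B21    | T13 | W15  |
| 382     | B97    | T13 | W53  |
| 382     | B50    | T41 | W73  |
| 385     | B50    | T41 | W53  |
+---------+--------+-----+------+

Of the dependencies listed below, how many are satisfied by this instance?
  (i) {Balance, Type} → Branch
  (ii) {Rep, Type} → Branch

1

(i) {Balance, Type} → Branch: every LHS value maps to a single RHS value — holds.
(ii) {Rep, Type} → Branch: (Rep=T13, Type=W53): 3 rows → Branch takes values {B50, B97} — violation — fails.
1 of the 2 dependencies holds.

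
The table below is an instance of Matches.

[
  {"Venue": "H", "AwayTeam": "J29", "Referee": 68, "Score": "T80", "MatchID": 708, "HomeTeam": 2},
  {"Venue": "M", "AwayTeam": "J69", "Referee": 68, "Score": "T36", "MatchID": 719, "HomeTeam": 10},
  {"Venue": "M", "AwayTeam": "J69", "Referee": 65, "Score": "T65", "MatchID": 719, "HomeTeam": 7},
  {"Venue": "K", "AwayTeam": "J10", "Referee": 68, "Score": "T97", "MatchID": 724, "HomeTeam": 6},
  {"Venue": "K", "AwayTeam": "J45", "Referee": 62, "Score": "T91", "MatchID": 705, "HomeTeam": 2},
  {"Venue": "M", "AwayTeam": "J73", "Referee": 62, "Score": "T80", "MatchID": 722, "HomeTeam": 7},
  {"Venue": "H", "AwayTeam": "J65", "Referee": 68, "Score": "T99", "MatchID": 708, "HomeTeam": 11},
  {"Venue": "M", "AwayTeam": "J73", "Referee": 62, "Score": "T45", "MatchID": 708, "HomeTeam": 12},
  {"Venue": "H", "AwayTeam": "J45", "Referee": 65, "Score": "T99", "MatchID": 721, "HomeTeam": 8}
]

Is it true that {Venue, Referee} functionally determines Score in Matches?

No

(Venue=H, Referee=68): 2 rows → Score takes values {T80, T99} — violation
(Venue=M, Referee=68): 1 row → Score = T36 ✓
(Venue=M, Referee=65): 1 row → Score = T65 ✓
(Venue=K, Referee=68): 1 row → Score = T97 ✓
(Venue=K, Referee=62): 1 row → Score = T91 ✓
(Venue=M, Referee=62): 2 rows → Score takes values {T80, T45} — violation
(Venue=H, Referee=65): 1 row → Score = T99 ✓
Two rows agree on {Venue, Referee} but differ on Score, so {Venue, Referee} → Score does not hold.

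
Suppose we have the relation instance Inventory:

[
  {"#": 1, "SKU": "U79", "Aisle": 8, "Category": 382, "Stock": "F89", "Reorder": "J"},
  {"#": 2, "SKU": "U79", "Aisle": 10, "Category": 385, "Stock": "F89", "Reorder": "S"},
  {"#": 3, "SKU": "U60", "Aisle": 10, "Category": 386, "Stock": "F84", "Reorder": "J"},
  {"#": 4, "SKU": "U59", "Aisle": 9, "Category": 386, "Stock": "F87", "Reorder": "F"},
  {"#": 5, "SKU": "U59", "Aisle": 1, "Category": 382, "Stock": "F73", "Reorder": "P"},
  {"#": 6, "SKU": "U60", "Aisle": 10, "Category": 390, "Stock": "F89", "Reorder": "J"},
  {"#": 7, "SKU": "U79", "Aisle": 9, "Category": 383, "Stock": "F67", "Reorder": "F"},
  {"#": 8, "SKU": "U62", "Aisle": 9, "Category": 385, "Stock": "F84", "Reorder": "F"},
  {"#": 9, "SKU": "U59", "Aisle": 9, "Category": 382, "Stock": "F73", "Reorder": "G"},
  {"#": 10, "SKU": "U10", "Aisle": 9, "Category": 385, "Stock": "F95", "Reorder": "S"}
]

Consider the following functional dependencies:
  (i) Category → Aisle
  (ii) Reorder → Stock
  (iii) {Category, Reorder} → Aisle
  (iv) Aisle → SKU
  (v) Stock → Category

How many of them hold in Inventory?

(i) Category → Aisle: Category=382: rows 1, 5, 9 → Aisle takes values {8, 1, 9} — violation; Category=385: rows 2, 8, 10 → Aisle takes values {10, 9} — violation; Category=386: rows 3, 4 → Aisle takes values {10, 9} — violation — fails.
(ii) Reorder → Stock: Reorder=J: rows 1, 3, 6 → Stock takes values {F89, F84} — violation; Reorder=S: rows 2, 10 → Stock takes values {F89, F95} — violation; Reorder=F: rows 4, 7, 8 → Stock takes values {F87, F67, F84} — violation — fails.
(iii) {Category, Reorder} → Aisle: (Category=385, Reorder=S): rows 2, 10 → Aisle takes values {10, 9} — violation — fails.
(iv) Aisle → SKU: Aisle=10: rows 2, 3, 6 → SKU takes values {U79, U60} — violation; Aisle=9: rows 4, 7, 8, 9, 10 → SKU takes values {U59, U79, U62, U10} — violation — fails.
(v) Stock → Category: Stock=F89: rows 1, 2, 6 → Category takes values {382, 385, 390} — violation; Stock=F84: rows 3, 8 → Category takes values {386, 385} — violation — fails.
None of the 5 dependencies hold.

0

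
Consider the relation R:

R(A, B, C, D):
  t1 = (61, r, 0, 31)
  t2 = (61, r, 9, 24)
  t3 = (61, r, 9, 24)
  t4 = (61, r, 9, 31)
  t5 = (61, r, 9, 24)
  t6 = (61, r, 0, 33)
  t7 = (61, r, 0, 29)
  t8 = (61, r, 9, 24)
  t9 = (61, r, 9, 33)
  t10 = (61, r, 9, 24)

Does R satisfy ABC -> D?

No

(A=61, B=r, C=0): rows 1, 6, 7 → D takes values {31, 33, 29} — violation
(A=61, B=r, C=9): rows 2, 3, 4, 5, 8, 9, 10 → D takes values {24, 31, 33} — violation
Two rows agree on ABC but differ on D, so ABC -> D does not hold.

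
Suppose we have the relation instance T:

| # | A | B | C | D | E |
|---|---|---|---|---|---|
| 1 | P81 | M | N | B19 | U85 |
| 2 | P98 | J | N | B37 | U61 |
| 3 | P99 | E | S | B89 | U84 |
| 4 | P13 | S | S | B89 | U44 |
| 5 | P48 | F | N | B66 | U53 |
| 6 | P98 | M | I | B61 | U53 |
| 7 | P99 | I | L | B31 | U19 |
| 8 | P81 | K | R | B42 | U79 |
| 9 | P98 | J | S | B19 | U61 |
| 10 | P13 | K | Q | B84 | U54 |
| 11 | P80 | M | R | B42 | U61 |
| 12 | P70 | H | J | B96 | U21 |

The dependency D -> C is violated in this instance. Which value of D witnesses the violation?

B19

D=B19: rows 1, 9 → C takes values {N, S} — violation
D=B37: row 2 → C = N ✓
D=B89: rows 3, 4 → C = S, S ✓
D=B66: row 5 → C = N ✓
D=B61: row 6 → C = I ✓
D=B31: row 7 → C = L ✓
D=B42: rows 8, 11 → C = R, R ✓
D=B84: row 10 → C = Q ✓
D=B96: row 12 → C = J ✓
The only D value with inconsistent C is D=B19.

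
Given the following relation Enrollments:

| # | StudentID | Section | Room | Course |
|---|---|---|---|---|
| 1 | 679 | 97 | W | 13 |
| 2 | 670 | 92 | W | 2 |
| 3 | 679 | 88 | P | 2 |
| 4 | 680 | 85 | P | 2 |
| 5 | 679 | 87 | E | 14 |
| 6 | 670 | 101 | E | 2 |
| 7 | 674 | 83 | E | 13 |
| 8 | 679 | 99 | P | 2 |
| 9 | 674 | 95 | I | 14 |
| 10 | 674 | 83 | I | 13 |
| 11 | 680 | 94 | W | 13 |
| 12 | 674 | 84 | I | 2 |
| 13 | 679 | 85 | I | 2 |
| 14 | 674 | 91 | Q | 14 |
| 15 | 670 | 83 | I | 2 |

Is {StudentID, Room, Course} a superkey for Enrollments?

Rows 3 and 8 have the same {StudentID, Room, Course} value (StudentID=679, Room=P, Course=2) but are distinct tuples, so {StudentID, Room, Course} does not determine every attribute — not a superkey.

No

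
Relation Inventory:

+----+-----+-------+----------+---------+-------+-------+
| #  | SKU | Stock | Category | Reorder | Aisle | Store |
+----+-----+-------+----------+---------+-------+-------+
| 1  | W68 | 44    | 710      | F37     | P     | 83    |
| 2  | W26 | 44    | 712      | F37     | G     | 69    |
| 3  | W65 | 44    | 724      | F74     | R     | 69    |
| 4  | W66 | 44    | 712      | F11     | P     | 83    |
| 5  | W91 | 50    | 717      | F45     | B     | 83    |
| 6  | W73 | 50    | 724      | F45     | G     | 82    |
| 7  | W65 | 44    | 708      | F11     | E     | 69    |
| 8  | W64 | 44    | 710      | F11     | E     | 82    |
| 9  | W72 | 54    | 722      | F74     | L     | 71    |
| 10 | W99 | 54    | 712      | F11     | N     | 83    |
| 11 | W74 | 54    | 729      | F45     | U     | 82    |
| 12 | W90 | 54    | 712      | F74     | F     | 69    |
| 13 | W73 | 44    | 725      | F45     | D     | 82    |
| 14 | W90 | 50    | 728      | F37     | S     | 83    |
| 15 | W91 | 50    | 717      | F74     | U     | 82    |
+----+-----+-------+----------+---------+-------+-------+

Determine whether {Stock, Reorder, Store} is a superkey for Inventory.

Yes

All 15 rows have distinct {Stock, Reorder, Store} values, so {Stock, Reorder, Store} → (all attributes) holds and {Stock, Reorder, Store} is a superkey.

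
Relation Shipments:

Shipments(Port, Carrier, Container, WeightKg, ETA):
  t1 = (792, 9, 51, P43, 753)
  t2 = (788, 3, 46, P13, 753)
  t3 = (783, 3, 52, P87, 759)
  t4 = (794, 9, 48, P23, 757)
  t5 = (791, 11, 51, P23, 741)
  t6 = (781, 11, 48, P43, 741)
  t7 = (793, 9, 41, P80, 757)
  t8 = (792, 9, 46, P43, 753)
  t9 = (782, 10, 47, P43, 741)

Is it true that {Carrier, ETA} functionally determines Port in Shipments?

(Carrier=9, ETA=753): rows 1, 8 → Port = 792, 792 ✓
(Carrier=3, ETA=753): row 2 → Port = 788 ✓
(Carrier=3, ETA=759): row 3 → Port = 783 ✓
(Carrier=9, ETA=757): rows 4, 7 → Port takes values {794, 793} — violation
(Carrier=11, ETA=741): rows 5, 6 → Port takes values {791, 781} — violation
(Carrier=10, ETA=741): row 9 → Port = 782 ✓
Two rows agree on {Carrier, ETA} but differ on Port, so {Carrier, ETA} → Port does not hold.

No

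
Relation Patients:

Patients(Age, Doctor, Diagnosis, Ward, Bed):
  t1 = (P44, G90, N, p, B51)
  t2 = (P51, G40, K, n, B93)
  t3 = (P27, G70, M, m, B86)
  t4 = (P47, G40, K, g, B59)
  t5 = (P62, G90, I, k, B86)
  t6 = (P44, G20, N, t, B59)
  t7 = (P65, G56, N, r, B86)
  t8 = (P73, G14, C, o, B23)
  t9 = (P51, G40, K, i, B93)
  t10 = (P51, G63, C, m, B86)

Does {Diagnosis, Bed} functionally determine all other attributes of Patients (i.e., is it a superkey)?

No

Rows 2 and 9 have the same {Diagnosis, Bed} value (Diagnosis=K, Bed=B93) but are distinct tuples, so {Diagnosis, Bed} does not determine every attribute — not a superkey.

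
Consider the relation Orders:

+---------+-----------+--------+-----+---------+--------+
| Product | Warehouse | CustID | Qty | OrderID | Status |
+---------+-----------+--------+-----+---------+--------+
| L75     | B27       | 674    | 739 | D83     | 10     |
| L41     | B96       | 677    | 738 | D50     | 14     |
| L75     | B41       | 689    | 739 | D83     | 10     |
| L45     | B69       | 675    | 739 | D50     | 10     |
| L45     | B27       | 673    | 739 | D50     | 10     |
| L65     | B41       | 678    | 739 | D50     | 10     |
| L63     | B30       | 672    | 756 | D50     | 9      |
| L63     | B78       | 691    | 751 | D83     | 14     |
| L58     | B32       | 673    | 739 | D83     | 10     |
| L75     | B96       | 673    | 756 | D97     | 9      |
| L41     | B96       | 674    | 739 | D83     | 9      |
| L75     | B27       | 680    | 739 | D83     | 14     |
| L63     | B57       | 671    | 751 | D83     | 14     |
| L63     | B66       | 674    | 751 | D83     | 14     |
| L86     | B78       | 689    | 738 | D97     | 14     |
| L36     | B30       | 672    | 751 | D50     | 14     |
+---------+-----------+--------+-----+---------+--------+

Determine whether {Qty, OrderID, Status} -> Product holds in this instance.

(Qty=739, OrderID=D83, Status=10): 3 rows → Product takes values {L75, L58} — violation
(Qty=738, OrderID=D50, Status=14): 1 row → Product = L41 ✓
(Qty=739, OrderID=D50, Status=10): 3 rows → Product takes values {L45, L65} — violation
(Qty=756, OrderID=D50, Status=9): 1 row → Product = L63 ✓
(Qty=751, OrderID=D83, Status=14): 3 rows → Product = L63, L63, L63 ✓
(Qty=756, OrderID=D97, Status=9): 1 row → Product = L75 ✓
(Qty=739, OrderID=D83, Status=9): 1 row → Product = L41 ✓
(Qty=739, OrderID=D83, Status=14): 1 row → Product = L75 ✓
(Qty=738, OrderID=D97, Status=14): 1 row → Product = L86 ✓
(Qty=751, OrderID=D50, Status=14): 1 row → Product = L36 ✓
Two rows agree on {Qty, OrderID, Status} but differ on Product, so {Qty, OrderID, Status} -> Product does not hold.

No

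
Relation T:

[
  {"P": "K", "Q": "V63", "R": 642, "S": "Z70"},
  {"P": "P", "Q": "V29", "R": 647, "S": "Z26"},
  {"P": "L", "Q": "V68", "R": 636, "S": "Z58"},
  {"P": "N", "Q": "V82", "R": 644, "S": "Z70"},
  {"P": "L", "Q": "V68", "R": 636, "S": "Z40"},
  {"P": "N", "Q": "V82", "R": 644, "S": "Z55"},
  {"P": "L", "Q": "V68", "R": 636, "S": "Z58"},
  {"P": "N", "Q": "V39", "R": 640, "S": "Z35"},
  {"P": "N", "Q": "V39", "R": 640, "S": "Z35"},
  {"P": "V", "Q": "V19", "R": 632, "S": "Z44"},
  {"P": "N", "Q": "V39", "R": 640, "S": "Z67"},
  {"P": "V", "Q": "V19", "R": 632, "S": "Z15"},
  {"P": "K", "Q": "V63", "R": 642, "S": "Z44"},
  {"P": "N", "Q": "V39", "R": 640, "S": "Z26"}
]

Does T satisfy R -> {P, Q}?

Yes

R=642: 2 rows → {P,Q} = (K, V63), (K, V63) ✓
R=647: 1 row → {P,Q} = (P, V29) ✓
R=636: 3 rows → {P,Q} = (L, V68), (L, V68), (L, V68) ✓
R=644: 2 rows → {P,Q} = (N, V82), (N, V82) ✓
R=640: 4 rows → {P,Q} = (N, V39), (N, V39), (N, V39), (N, V39) ✓
R=632: 2 rows → {P,Q} = (V, V19), (V, V19) ✓
Every R value is associated with a single {P, Q} value, so R -> {P, Q} holds.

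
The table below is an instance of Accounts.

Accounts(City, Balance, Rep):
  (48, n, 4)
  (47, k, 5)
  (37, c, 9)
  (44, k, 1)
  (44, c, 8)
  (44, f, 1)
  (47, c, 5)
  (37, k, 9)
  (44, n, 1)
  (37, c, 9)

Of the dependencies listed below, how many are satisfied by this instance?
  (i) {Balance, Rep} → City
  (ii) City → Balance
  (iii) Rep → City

(i) {Balance, Rep} → City: every LHS value maps to a single RHS value — holds.
(ii) City → Balance: City=47: 2 rows → Balance takes values {k, c} — violation; City=37: 3 rows → Balance takes values {c, k} — violation; City=44: 4 rows → Balance takes values {k, c, f, n} — violation — fails.
(iii) Rep → City: every LHS value maps to a single RHS value — holds.
2 of the 3 dependencies hold.

2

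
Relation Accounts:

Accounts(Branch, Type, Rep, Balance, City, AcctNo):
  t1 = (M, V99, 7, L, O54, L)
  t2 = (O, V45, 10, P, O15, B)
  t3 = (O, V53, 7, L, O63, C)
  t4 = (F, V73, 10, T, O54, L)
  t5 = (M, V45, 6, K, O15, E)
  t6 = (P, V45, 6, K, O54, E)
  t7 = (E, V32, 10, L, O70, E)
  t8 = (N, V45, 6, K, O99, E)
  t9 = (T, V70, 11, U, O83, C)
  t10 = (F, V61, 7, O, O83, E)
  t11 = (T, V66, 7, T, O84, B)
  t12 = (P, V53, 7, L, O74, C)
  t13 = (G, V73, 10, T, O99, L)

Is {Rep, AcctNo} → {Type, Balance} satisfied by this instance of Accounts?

(Rep=7, AcctNo=L): row 1 → {Type,Balance} = (V99, L) ✓
(Rep=10, AcctNo=B): row 2 → {Type,Balance} = (V45, P) ✓
(Rep=7, AcctNo=C): rows 3, 12 → {Type,Balance} = (V53, L), (V53, L) ✓
(Rep=10, AcctNo=L): rows 4, 13 → {Type,Balance} = (V73, T), (V73, T) ✓
(Rep=6, AcctNo=E): rows 5, 6, 8 → {Type,Balance} = (V45, K), (V45, K), (V45, K) ✓
(Rep=10, AcctNo=E): row 7 → {Type,Balance} = (V32, L) ✓
(Rep=11, AcctNo=C): row 9 → {Type,Balance} = (V70, U) ✓
(Rep=7, AcctNo=E): row 10 → {Type,Balance} = (V61, O) ✓
(Rep=7, AcctNo=B): row 11 → {Type,Balance} = (V66, T) ✓
Every {Rep, AcctNo} value is associated with a single {Type, Balance} value, so {Rep, AcctNo} → {Type, Balance} holds.

Yes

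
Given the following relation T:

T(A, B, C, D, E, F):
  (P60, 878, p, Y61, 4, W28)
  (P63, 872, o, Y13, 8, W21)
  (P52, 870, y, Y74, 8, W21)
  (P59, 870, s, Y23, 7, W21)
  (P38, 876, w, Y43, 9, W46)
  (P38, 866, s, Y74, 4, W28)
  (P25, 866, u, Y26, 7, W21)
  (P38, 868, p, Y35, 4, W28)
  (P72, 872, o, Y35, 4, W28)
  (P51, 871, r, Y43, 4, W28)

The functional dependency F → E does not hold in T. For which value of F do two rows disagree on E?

W21

F=W28: 5 rows → E = 4, 4, 4, 4, 4 ✓
F=W21: 4 rows → E takes values {8, 7} — violation
F=W46: 1 row → E = 9 ✓
The only F value with inconsistent E is F=W21.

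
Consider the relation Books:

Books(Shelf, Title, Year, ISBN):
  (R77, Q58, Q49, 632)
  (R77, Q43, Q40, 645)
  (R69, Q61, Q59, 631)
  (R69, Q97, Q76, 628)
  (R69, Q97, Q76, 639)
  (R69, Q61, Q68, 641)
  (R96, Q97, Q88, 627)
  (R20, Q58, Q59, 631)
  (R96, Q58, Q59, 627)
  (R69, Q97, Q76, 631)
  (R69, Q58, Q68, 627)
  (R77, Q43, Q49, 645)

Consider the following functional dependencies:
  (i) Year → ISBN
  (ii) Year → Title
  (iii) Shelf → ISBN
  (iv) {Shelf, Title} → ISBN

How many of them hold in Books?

0

(i) Year → ISBN: Year=Q49: 2 rows → ISBN takes values {632, 645} — violation; Year=Q59: 3 rows → ISBN takes values {631, 627} — violation; Year=Q76: 3 rows → ISBN takes values {628, 639, 631} — violation; Year=Q68: 2 rows → ISBN takes values {641, 627} — violation — fails.
(ii) Year → Title: Year=Q49: 2 rows → Title takes values {Q58, Q43} — violation; Year=Q59: 3 rows → Title takes values {Q61, Q58} — violation; Year=Q68: 2 rows → Title takes values {Q61, Q58} — violation — fails.
(iii) Shelf → ISBN: Shelf=R77: 3 rows → ISBN takes values {632, 645} — violation; Shelf=R69: 6 rows → ISBN takes values {631, 628, 639, 641, 627} — violation — fails.
(iv) {Shelf, Title} → ISBN: (Shelf=R69, Title=Q61): 2 rows → ISBN takes values {631, 641} — violation; (Shelf=R69, Title=Q97): 3 rows → ISBN takes values {628, 639, 631} — violation — fails.
None of the 4 dependencies hold.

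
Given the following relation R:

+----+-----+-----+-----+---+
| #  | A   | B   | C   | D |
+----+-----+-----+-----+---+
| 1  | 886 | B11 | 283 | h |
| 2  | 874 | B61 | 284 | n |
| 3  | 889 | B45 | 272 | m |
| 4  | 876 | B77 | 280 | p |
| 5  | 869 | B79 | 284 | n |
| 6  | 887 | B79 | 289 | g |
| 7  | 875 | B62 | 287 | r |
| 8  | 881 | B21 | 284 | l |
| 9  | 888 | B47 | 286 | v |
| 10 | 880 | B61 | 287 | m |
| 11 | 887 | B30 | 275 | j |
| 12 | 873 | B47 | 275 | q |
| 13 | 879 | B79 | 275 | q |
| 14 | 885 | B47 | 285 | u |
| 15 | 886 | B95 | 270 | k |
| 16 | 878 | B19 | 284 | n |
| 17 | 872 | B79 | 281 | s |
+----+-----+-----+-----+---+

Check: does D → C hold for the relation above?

No

D=h: row 1 → C = 283 ✓
D=n: rows 2, 5, 16 → C = 284, 284, 284 ✓
D=m: rows 3, 10 → C takes values {272, 287} — violation
D=p: row 4 → C = 280 ✓
D=g: row 6 → C = 289 ✓
D=r: row 7 → C = 287 ✓
D=l: row 8 → C = 284 ✓
D=v: row 9 → C = 286 ✓
D=j: row 11 → C = 275 ✓
D=q: rows 12, 13 → C = 275, 275 ✓
D=u: row 14 → C = 285 ✓
D=k: row 15 → C = 270 ✓
D=s: row 17 → C = 281 ✓
Two rows agree on D but differ on C, so D → C does not hold.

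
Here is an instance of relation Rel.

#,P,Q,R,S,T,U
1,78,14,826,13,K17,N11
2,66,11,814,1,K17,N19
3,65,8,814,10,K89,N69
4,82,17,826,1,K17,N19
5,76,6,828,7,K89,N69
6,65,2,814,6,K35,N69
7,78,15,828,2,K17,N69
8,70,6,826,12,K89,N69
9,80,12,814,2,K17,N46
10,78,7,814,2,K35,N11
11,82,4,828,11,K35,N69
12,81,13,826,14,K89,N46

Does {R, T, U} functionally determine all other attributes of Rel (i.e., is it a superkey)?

All 12 rows have distinct {R, T, U} values, so {R, T, U} → (all attributes) holds and {R, T, U} is a superkey.

Yes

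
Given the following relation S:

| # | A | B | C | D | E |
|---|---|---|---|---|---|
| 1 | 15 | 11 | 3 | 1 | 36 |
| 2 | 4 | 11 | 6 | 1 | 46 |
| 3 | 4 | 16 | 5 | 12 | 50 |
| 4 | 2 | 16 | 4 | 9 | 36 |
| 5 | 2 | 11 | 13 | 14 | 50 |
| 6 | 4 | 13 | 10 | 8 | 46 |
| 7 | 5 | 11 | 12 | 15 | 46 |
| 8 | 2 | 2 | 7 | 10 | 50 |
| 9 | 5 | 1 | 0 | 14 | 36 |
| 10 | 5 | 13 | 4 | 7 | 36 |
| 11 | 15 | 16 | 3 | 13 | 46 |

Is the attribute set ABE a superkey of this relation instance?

Yes

All 11 rows have distinct ABE values, so ABE → (all attributes) holds and ABE is a superkey.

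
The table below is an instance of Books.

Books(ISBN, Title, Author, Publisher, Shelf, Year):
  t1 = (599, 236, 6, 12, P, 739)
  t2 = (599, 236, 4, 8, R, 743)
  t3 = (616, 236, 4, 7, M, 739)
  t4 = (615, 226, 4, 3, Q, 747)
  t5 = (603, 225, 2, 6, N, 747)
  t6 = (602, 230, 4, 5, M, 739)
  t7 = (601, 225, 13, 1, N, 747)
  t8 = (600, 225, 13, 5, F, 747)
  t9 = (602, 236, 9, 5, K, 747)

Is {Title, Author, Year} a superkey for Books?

Rows 7 and 8 have the same {Title, Author, Year} value (Title=225, Author=13, Year=747) but are distinct tuples, so {Title, Author, Year} does not determine every attribute — not a superkey.

No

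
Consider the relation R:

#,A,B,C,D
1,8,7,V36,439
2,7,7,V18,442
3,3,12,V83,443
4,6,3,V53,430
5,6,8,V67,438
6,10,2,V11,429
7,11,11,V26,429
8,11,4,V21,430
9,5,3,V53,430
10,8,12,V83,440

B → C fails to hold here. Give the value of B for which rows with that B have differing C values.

7

B=7: rows 1, 2 → C takes values {V36, V18} — violation
B=12: rows 3, 10 → C = V83, V83 ✓
B=3: rows 4, 9 → C = V53, V53 ✓
B=8: row 5 → C = V67 ✓
B=2: row 6 → C = V11 ✓
B=11: row 7 → C = V26 ✓
B=4: row 8 → C = V21 ✓
The only B value with inconsistent C is B=7.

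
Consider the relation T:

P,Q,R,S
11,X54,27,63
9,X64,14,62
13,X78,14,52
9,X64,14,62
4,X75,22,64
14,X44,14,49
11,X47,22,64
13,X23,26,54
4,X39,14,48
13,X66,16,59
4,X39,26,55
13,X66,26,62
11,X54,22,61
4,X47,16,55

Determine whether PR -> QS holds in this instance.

No

(P=11, R=27): 1 row → {Q,S} = (X54, 63) ✓
(P=9, R=14): 2 rows → {Q,S} = (X64, 62), (X64, 62) ✓
(P=13, R=14): 1 row → {Q,S} = (X78, 52) ✓
(P=4, R=22): 1 row → {Q,S} = (X75, 64) ✓
(P=14, R=14): 1 row → {Q,S} = (X44, 49) ✓
(P=11, R=22): 2 rows → {Q,S} takes values {(X47, 64), (X54, 61)} — violation
(P=13, R=26): 2 rows → {Q,S} takes values {(X23, 54), (X66, 62)} — violation
(P=4, R=14): 1 row → {Q,S} = (X39, 48) ✓
(P=13, R=16): 1 row → {Q,S} = (X66, 59) ✓
(P=4, R=26): 1 row → {Q,S} = (X39, 55) ✓
(P=4, R=16): 1 row → {Q,S} = (X47, 55) ✓
Two rows agree on PR but differ on QS, so PR -> QS does not hold.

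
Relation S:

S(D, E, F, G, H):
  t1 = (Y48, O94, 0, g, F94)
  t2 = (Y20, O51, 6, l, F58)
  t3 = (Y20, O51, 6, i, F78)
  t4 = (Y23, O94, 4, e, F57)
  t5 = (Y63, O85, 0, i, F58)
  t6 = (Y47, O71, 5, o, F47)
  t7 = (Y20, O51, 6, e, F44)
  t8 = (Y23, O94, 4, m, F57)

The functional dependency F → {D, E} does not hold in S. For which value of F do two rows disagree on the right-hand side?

F=0: rows 1, 5 → {D,E} takes values {(Y48, O94), (Y63, O85)} — violation
F=6: rows 2, 3, 7 → {D,E} = (Y20, O51), (Y20, O51), (Y20, O51) ✓
F=4: rows 4, 8 → {D,E} = (Y23, O94), (Y23, O94) ✓
F=5: row 6 → {D,E} = (Y47, O71) ✓
The only F value with inconsistent RHS is F=0.

0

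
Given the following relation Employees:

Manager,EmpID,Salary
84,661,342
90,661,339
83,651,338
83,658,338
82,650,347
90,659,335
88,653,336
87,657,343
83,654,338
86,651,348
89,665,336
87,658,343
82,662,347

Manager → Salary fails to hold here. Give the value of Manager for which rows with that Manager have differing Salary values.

Manager=84: 1 row → Salary = 342 ✓
Manager=90: 2 rows → Salary takes values {339, 335} — violation
Manager=83: 3 rows → Salary = 338, 338, 338 ✓
Manager=82: 2 rows → Salary = 347, 347 ✓
Manager=88: 1 row → Salary = 336 ✓
Manager=87: 2 rows → Salary = 343, 343 ✓
Manager=86: 1 row → Salary = 348 ✓
Manager=89: 1 row → Salary = 336 ✓
The only Manager value with inconsistent Salary is Manager=90.

90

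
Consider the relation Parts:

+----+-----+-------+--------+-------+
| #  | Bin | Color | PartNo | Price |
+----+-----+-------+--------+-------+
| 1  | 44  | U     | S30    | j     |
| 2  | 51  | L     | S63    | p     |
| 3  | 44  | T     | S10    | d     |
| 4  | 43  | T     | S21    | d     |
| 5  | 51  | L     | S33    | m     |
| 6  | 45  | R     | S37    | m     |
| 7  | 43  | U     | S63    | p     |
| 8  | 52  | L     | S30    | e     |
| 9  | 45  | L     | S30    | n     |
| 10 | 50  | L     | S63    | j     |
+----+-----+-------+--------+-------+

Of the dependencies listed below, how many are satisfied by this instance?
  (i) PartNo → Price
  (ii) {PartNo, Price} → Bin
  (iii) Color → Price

(i) PartNo → Price: PartNo=S30: rows 1, 8, 9 → Price takes values {j, e, n} — violation; PartNo=S63: rows 2, 7, 10 → Price takes values {p, j} — violation — fails.
(ii) {PartNo, Price} → Bin: (PartNo=S63, Price=p): rows 2, 7 → Bin takes values {51, 43} — violation — fails.
(iii) Color → Price: Color=U: rows 1, 7 → Price takes values {j, p} — violation; Color=L: rows 2, 5, 8, 9, 10 → Price takes values {p, m, e, n, j} — violation — fails.
None of the 3 dependencies hold.

0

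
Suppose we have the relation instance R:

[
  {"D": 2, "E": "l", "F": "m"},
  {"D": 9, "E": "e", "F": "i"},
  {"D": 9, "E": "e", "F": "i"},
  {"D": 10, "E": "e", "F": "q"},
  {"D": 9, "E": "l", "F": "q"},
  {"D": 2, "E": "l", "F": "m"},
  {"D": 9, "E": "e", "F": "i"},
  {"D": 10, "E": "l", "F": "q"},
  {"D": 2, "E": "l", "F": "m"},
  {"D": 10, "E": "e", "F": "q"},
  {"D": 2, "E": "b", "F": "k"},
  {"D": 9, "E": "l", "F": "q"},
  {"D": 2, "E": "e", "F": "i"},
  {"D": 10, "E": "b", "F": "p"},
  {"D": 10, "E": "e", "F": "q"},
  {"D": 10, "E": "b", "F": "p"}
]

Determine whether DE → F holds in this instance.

Yes

(D=2, E=l): 3 rows → F = m, m, m ✓
(D=9, E=e): 3 rows → F = i, i, i ✓
(D=10, E=e): 3 rows → F = q, q, q ✓
(D=9, E=l): 2 rows → F = q, q ✓
(D=10, E=l): 1 row → F = q ✓
(D=2, E=b): 1 row → F = k ✓
(D=2, E=e): 1 row → F = i ✓
(D=10, E=b): 2 rows → F = p, p ✓
Every DE value is associated with a single F value, so DE → F holds.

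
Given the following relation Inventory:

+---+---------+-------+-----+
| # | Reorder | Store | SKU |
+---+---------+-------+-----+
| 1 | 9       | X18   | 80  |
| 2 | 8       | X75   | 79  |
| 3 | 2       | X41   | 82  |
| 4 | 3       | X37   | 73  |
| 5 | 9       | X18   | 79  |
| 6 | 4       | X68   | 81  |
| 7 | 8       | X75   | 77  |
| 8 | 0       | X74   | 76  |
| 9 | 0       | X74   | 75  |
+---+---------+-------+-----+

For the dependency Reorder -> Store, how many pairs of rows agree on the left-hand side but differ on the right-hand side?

Reorder=9: all 2 rows agree on Store — 0 pairs.
Reorder=8: all 2 rows agree on Store — 0 pairs.
Reorder=0: all 2 rows agree on Store — 0 pairs.

0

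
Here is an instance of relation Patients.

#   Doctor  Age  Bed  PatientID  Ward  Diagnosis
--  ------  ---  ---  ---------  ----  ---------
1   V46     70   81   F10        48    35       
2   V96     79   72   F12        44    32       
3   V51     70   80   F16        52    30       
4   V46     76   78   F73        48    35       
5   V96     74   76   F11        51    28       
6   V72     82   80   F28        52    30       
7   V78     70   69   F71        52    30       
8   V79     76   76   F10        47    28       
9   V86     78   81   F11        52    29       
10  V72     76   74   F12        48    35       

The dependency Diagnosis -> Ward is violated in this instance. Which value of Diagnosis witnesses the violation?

Diagnosis=35: rows 1, 4, 10 → Ward = 48, 48, 48 ✓
Diagnosis=32: row 2 → Ward = 44 ✓
Diagnosis=30: rows 3, 6, 7 → Ward = 52, 52, 52 ✓
Diagnosis=28: rows 5, 8 → Ward takes values {51, 47} — violation
Diagnosis=29: row 9 → Ward = 52 ✓
The only Diagnosis value with inconsistent Ward is Diagnosis=28.

28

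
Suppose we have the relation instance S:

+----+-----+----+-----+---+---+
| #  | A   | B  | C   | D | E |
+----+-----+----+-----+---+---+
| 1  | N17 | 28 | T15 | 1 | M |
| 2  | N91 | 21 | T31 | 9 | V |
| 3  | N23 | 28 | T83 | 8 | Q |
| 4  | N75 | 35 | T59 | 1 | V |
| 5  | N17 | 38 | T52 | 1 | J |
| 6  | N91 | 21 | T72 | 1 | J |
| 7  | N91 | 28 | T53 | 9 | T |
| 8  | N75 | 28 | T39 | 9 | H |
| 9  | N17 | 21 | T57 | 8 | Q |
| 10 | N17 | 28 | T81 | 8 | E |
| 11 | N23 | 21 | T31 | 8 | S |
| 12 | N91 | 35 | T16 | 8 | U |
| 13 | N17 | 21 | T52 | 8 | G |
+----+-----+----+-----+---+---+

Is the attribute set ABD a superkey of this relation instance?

Rows 9 and 13 have the same ABD value (A=N17, B=21, D=8) but are distinct tuples, so ABD does not determine every attribute — not a superkey.

No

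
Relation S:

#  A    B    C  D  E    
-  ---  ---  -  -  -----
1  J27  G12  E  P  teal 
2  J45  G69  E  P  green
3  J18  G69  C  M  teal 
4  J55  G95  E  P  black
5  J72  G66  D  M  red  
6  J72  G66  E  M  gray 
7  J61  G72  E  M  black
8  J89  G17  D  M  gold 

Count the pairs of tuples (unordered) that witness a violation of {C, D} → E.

5

(C=E, D=P): violating pairs (1,2), (1,4), (2,4) — 3 pairs.
(C=D, D=M): violating pairs (5,8) — 1 pair.
(C=E, D=M): violating pairs (6,7) — 1 pair.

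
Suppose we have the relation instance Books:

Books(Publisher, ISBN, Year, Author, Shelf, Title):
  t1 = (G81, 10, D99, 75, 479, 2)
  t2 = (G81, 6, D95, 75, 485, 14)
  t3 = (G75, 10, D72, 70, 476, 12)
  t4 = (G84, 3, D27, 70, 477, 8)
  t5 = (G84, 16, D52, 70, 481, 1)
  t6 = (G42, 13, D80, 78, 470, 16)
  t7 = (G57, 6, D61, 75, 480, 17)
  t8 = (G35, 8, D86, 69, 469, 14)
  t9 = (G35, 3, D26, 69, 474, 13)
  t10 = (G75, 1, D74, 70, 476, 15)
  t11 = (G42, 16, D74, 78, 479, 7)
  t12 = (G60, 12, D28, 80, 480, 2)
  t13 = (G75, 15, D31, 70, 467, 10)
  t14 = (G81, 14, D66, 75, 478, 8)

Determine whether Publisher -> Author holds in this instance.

Publisher=G81: rows 1, 2, 14 → Author = 75, 75, 75 ✓
Publisher=G75: rows 3, 10, 13 → Author = 70, 70, 70 ✓
Publisher=G84: rows 4, 5 → Author = 70, 70 ✓
Publisher=G42: rows 6, 11 → Author = 78, 78 ✓
Publisher=G57: row 7 → Author = 75 ✓
Publisher=G35: rows 8, 9 → Author = 69, 69 ✓
Publisher=G60: row 12 → Author = 80 ✓
Every Publisher value is associated with a single Author value, so Publisher -> Author holds.

Yes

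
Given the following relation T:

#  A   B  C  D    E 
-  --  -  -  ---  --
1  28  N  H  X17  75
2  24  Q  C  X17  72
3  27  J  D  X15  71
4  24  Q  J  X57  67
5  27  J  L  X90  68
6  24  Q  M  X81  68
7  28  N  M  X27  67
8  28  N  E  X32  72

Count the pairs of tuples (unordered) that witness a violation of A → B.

A=28: all 3 rows agree on B — 0 pairs.
A=24: all 3 rows agree on B — 0 pairs.
A=27: all 2 rows agree on B — 0 pairs.

0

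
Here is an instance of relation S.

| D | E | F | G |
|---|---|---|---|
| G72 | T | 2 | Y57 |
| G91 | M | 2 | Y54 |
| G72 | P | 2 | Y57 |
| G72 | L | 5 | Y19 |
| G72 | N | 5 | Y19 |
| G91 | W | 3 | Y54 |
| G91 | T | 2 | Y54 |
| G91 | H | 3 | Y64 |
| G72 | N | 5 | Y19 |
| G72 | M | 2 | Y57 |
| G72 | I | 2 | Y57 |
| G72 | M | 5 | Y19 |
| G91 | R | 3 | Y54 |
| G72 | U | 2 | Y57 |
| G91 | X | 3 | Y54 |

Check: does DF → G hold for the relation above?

(D=G72, F=2): 5 rows → G = Y57, Y57, Y57, Y57, Y57 ✓
(D=G91, F=2): 2 rows → G = Y54, Y54 ✓
(D=G72, F=5): 4 rows → G = Y19, Y19, Y19, Y19 ✓
(D=G91, F=3): 4 rows → G takes values {Y54, Y64} — violation
Two rows agree on DF but differ on G, so DF → G does not hold.

No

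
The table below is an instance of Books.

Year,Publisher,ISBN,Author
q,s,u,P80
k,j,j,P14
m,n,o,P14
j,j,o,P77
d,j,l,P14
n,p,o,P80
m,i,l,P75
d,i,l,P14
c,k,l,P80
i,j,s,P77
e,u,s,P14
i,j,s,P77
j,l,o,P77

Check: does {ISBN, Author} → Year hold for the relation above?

Yes

(ISBN=u, Author=P80): 1 row → Year = q ✓
(ISBN=j, Author=P14): 1 row → Year = k ✓
(ISBN=o, Author=P14): 1 row → Year = m ✓
(ISBN=o, Author=P77): 2 rows → Year = j, j ✓
(ISBN=l, Author=P14): 2 rows → Year = d, d ✓
(ISBN=o, Author=P80): 1 row → Year = n ✓
(ISBN=l, Author=P75): 1 row → Year = m ✓
(ISBN=l, Author=P80): 1 row → Year = c ✓
(ISBN=s, Author=P77): 2 rows → Year = i, i ✓
(ISBN=s, Author=P14): 1 row → Year = e ✓
Every {ISBN, Author} value is associated with a single Year value, so {ISBN, Author} → Year holds.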